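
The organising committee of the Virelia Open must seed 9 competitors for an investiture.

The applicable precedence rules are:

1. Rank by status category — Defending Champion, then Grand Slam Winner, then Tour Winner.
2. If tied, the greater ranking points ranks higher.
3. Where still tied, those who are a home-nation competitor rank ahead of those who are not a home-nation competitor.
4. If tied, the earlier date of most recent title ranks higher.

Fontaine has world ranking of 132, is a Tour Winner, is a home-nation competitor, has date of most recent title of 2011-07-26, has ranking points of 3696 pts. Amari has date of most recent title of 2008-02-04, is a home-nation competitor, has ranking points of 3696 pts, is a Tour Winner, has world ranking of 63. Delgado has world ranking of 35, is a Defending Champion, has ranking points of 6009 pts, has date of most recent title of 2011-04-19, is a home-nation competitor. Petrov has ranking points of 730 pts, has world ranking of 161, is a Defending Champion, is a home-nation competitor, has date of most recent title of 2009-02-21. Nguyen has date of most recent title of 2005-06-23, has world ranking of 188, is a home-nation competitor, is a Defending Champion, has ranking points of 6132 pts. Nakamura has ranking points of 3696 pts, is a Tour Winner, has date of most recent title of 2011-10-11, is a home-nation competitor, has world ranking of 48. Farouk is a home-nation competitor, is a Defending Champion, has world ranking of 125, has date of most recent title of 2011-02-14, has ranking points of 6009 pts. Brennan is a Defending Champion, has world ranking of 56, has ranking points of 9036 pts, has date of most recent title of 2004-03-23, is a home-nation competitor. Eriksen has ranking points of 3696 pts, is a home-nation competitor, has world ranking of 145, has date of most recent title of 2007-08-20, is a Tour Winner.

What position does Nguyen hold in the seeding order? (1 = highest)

By status category: Brennan, Nguyen, Farouk, Delgado and Petrov (Defending Champion); then Eriksen, Amari, Fontaine and Nakamura (Tour Winner).
Among Brennan, Nguyen, Farouk, Delgado and Petrov, by ranking points (higher first): Brennan (9036 pts) before Nguyen (6132 pts) before Farouk and Delgado (6009 pts) before Petrov (730 pts).
Farouk and Delgado are each a home-nation competitor, so the next rule applies.
Among Farouk and Delgado, by date of most recent title (earlier first): Farouk (2011-02-14) before Delgado (2011-04-19).
Eriksen, Amari, Fontaine and Nakamura all have ranking points 3696 pts, so the next rule applies.
Eriksen, Amari, Fontaine and Nakamura are each a home-nation competitor, so the next rule applies.
Among Eriksen, Amari, Fontaine and Nakamura, by date of most recent title (earlier first): Eriksen (2007-08-20) before Amari (2008-02-04) before Fontaine (2011-07-26) before Nakamura (2011-10-11).
Order: Brennan, Nguyen, Farouk, Delgado, Petrov, Eriksen, Amari, Fontaine, Nakamura. So position 2.

2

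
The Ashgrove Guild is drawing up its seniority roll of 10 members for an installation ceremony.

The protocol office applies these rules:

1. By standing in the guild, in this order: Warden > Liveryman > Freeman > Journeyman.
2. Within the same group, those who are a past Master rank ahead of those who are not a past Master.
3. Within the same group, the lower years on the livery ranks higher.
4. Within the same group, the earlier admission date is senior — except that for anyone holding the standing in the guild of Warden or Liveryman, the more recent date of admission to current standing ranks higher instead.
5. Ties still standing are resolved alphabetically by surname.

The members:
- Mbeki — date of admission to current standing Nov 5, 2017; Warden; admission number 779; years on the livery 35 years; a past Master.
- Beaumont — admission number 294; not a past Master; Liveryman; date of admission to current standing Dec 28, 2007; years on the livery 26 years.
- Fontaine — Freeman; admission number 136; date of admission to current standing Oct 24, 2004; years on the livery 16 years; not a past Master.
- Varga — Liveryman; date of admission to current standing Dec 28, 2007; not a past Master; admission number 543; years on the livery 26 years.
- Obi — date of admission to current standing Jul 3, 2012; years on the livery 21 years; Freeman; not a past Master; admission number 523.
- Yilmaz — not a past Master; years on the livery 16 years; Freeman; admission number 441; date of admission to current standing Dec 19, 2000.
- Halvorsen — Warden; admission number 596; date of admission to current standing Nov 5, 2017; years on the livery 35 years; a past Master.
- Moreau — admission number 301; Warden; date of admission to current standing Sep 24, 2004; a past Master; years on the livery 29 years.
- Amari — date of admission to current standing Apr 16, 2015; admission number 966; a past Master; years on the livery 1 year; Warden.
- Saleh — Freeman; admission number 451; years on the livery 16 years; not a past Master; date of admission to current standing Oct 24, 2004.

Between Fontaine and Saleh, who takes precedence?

Fontaine

By standing in the guild: Amari, Moreau, Halvorsen and Mbeki (Warden); then Beaumont and Varga (Liveryman); then Yilmaz, Fontaine, Saleh and Obi (Freeman).
Amari, Moreau, Halvorsen and Mbeki are each a past Master, so the next rule applies.
Among Amari, Moreau, Halvorsen and Mbeki, by years on the livery (lower first): Amari (1 year) before Moreau (29 years) before Halvorsen and Mbeki (35 years).
Halvorsen and Mbeki both have date of admission to current standing Nov 5, 2017, so the next rule applies.
Among Halvorsen and Mbeki, alphabetically by surname: Halvorsen before Mbeki.
Beaumont and Varga are each not a past Master, so the next rule applies.
Beaumont and Varga both have years on the livery 26 years, so the next rule applies.
Beaumont and Varga both have date of admission to current standing Dec 28, 2007, so the next rule applies.
Among Beaumont and Varga, alphabetically by surname: Beaumont before Varga.
Yilmaz, Fontaine, Saleh and Obi are each not a past Master, so the next rule applies.
Among Yilmaz, Fontaine, Saleh and Obi, by years on the livery (lower first): Yilmaz, Fontaine and Saleh (16 years) before Obi (21 years).
Among Yilmaz, Fontaine and Saleh, by date of admission to current standing (earlier first): Yilmaz (Dec 19, 2000) before Fontaine and Saleh (Oct 24, 2004).
Among Fontaine and Saleh, alphabetically by surname: Fontaine before Saleh.
So Fontaine takes precedence.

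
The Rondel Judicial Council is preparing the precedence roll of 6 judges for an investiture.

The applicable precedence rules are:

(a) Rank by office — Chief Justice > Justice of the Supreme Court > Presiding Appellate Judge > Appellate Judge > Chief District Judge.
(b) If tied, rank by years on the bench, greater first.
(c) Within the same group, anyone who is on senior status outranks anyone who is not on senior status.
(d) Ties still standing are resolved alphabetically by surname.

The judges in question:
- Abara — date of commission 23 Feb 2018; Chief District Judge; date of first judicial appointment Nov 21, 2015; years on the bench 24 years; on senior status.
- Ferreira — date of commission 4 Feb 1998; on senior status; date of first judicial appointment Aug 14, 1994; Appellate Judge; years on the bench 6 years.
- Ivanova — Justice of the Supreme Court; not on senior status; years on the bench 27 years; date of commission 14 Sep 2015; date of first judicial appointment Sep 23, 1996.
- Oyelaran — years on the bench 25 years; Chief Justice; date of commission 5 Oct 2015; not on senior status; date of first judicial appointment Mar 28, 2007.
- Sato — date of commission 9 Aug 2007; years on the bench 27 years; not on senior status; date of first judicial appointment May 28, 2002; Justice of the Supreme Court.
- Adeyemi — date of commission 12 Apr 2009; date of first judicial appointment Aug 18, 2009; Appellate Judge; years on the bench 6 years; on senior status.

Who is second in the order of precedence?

By office: Oyelaran (Chief Justice); then Ivanova and Sato (Justice of the Supreme Court); then Adeyemi and Ferreira (Appellate Judge); then Abara (Chief District Judge).
Ivanova and Sato both have years on the bench 27 years, so the next rule applies.
Ivanova and Sato are each not on senior status, so the next rule applies.
Among Ivanova and Sato, alphabetically by surname: Ivanova before Sato.
Adeyemi and Ferreira both have years on the bench 6 years, so the next rule applies.
Adeyemi and Ferreira are each on senior status, so the next rule applies.
Among Adeyemi and Ferreira, alphabetically by surname: Adeyemi before Ferreira.
Order: Oyelaran, Ivanova, Sato, Adeyemi, Ferreira, Abara.

Ivanova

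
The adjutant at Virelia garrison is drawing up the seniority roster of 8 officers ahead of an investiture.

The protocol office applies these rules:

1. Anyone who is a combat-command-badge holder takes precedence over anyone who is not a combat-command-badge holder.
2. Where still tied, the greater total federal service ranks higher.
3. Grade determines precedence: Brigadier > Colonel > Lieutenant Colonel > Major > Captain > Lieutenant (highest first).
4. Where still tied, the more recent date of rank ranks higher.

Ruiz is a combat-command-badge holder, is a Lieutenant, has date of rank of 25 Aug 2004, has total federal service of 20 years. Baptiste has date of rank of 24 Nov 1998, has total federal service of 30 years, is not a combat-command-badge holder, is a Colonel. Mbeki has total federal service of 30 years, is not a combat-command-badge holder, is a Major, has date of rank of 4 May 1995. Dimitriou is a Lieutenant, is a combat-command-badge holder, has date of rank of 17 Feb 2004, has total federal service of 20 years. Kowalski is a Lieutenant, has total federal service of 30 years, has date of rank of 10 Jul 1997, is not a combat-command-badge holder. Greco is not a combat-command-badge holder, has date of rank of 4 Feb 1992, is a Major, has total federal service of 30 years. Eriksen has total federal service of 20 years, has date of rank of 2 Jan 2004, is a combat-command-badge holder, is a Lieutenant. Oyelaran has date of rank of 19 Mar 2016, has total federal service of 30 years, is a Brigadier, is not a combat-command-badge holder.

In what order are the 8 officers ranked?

Ruiz, Dimitriou, Eriksen, Oyelaran, Baptiste, Mbeki, Greco, Kowalski

By the first rule: Ruiz, Dimitriou and Eriksen (each a combat-command-badge holder); then Oyelaran, Baptiste, Mbeki, Greco and Kowalski (each not a combat-command-badge holder).
Ruiz, Dimitriou and Eriksen all have total federal service 20 years, so the next rule applies.
Ruiz, Dimitriou and Eriksen are each Lieutenant, so the next rule applies.
Among Ruiz, Dimitriou and Eriksen, by date of rank (later first): Ruiz (25 Aug 2004) before Dimitriou (17 Feb 2004) before Eriksen (2 Jan 2004).
Oyelaran, Baptiste, Mbeki, Greco and Kowalski all have total federal service 30 years, so the next rule applies.
Among Oyelaran, Baptiste, Mbeki, Greco and Kowalski, by grade: Oyelaran (Brigadier) before Baptiste (Colonel) before Mbeki and Greco (Major) before Kowalski (Lieutenant).
Among Mbeki and Greco, by date of rank (later first): Mbeki (4 May 1995) before Greco (4 Feb 1992).
Full order: Ruiz, Dimitriou, Eriksen, Oyelaran, Baptiste, Mbeki, Greco, Kowalski.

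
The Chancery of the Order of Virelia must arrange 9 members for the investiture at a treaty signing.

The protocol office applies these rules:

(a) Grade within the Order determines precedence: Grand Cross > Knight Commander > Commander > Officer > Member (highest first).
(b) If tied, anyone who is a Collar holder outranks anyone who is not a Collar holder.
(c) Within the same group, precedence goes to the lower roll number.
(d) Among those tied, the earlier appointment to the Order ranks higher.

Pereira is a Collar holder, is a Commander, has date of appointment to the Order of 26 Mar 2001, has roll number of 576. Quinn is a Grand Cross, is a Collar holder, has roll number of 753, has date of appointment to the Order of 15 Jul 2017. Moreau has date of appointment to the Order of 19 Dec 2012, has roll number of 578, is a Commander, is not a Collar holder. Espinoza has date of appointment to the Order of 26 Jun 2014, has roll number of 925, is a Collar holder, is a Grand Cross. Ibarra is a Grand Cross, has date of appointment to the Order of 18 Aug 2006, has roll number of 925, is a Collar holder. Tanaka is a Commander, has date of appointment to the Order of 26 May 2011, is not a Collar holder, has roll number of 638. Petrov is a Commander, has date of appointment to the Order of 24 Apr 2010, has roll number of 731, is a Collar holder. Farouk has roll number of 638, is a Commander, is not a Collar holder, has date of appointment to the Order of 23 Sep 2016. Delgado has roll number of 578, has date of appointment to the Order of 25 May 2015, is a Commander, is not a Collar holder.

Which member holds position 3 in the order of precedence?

By grade within the Order: Quinn, Ibarra and Espinoza (Grand Cross); then Pereira, Petrov, Moreau, Delgado, Tanaka and Farouk (Commander).
Quinn, Ibarra and Espinoza are each a Collar holder, so the next rule applies.
Among Quinn, Ibarra and Espinoza, by roll number (lower first): Quinn (753) before Ibarra and Espinoza (925).
Among Ibarra and Espinoza, by date of appointment to the Order (earlier first): Ibarra (18 Aug 2006) before Espinoza (26 Jun 2014).
Among Pereira, Petrov, Moreau, Delgado, Tanaka and Farouk, a Collar holder before not a Collar holder: Pereira and Petrov (a Collar holder) before Moreau, Delgado, Tanaka and Farouk (not a Collar holder).
Among Pereira and Petrov, by roll number (lower first): Pereira (576) before Petrov (731).
Among Moreau, Delgado, Tanaka and Farouk, by roll number (lower first): Moreau and Delgado (578) before Tanaka and Farouk (638).
Among Moreau and Delgado, by date of appointment to the Order (earlier first): Moreau (19 Dec 2012) before Delgado (25 May 2015).
Among Tanaka and Farouk, by date of appointment to the Order (earlier first): Tanaka (26 May 2011) before Farouk (23 Sep 2016).
Order: Quinn, Ibarra, Espinoza, Pereira, Petrov, Moreau, Delgado, Tanaka, Farouk.

Espinoza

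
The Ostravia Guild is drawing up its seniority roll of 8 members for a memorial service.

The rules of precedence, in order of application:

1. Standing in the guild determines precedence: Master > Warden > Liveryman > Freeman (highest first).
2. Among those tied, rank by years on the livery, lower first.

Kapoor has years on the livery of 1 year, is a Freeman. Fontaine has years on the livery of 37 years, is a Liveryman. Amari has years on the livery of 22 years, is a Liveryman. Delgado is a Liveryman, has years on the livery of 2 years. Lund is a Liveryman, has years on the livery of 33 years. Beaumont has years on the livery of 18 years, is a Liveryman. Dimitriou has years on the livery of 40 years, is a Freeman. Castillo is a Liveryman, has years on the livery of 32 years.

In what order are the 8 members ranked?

Delgado, Beaumont, Amari, Castillo, Lund, Fontaine, Kapoor, Dimitriou

By standing in the guild: Delgado, Beaumont, Amari, Castillo, Lund and Fontaine (Liveryman); then Kapoor and Dimitriou (Freeman).
Among Delgado, Beaumont, Amari, Castillo, Lund and Fontaine, by years on the livery (lower first): Delgado (2 years) before Beaumont (18 years) before Amari (22 years) before Castillo (32 years) before Lund (33 years) before Fontaine (37 years).
Among Kapoor and Dimitriou, by years on the livery (lower first): Kapoor (1 year) before Dimitriou (40 years).
Full order: Delgado, Beaumont, Amari, Castillo, Lund, Fontaine, Kapoor, Dimitriou.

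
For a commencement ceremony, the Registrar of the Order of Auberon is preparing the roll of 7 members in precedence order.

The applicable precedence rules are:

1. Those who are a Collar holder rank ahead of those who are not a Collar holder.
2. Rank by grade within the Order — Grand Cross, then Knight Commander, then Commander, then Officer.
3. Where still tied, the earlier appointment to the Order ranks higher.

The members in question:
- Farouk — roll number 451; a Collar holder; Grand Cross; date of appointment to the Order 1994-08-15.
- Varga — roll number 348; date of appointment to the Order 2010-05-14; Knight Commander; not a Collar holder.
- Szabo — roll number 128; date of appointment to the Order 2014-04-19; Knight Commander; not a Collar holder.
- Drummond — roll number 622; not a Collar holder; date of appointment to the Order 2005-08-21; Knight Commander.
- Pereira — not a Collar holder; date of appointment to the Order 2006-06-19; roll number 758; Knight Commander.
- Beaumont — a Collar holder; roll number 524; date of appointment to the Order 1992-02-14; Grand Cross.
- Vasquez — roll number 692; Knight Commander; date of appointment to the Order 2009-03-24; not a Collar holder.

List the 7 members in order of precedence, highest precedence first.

By the first rule: Beaumont and Farouk (both a Collar holder); then Drummond, Pereira, Vasquez, Varga and Szabo (each not a Collar holder).
Beaumont and Farouk are each Grand Cross, so the next rule applies.
Among Beaumont and Farouk, by date of appointment to the Order (earlier first): Beaumont (1992-02-14) before Farouk (1994-08-15).
Drummond, Pereira, Vasquez, Varga and Szabo are each Knight Commander, so the next rule applies.
Among Drummond, Pereira, Vasquez, Varga and Szabo, by date of appointment to the Order (earlier first): Drummond (2005-08-21) before Pereira (2006-06-19) before Vasquez (2009-03-24) before Varga (2010-05-14) before Szabo (2014-04-19).
Full order: Beaumont, Farouk, Drummond, Pereira, Vasquez, Varga, Szabo.

Beaumont, Farouk, Drummond, Pereira, Vasquez, Varga, Szabo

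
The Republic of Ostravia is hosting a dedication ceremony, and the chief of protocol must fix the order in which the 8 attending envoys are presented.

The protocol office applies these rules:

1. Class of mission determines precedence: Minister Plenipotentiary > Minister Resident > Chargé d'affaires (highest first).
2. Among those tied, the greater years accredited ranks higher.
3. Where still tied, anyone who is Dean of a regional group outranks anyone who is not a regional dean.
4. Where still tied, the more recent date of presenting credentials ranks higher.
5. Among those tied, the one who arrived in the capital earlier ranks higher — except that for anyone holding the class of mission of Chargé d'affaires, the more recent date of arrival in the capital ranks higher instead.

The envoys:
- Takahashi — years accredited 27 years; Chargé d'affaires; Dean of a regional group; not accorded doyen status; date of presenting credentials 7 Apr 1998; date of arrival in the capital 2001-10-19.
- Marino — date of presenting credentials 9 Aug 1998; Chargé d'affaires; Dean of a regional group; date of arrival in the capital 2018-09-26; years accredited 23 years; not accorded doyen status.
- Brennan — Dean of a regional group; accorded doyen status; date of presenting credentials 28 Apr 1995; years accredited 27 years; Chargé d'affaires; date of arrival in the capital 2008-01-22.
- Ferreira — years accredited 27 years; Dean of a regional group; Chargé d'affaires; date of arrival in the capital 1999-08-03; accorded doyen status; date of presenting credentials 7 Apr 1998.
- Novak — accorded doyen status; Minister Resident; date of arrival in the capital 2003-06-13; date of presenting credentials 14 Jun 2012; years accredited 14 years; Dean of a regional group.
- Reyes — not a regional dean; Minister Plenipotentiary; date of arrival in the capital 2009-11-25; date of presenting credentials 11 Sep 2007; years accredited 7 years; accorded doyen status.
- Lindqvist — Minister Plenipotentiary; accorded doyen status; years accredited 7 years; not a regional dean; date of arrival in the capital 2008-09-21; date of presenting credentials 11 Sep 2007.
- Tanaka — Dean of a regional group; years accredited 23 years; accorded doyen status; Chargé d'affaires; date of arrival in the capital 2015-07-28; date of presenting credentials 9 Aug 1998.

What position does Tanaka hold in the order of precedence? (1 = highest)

By class of mission: Lindqvist and Reyes (Minister Plenipotentiary); then Novak (Minister Resident); then Takahashi, Ferreira, Brennan, Marino and Tanaka (Chargé d'affaires).
Lindqvist and Reyes both have years accredited 7 years, so the next rule applies.
Lindqvist and Reyes are each not a regional dean, so the next rule applies.
Lindqvist and Reyes both have date of presenting credentials 11 Sep 2007, so the next rule applies.
Among Lindqvist and Reyes, by date of arrival in the capital (earlier first): Lindqvist (2008-09-21) before Reyes (2009-11-25).
Among Takahashi, Ferreira, Brennan, Marino and Tanaka, by years accredited (higher first): Takahashi, Ferreira and Brennan (27 years) before Marino and Tanaka (23 years).
Takahashi, Ferreira and Brennan are each Dean of a regional group, so the next rule applies.
Among Takahashi, Ferreira and Brennan, by date of presenting credentials (later first): Takahashi and Ferreira (7 Apr 1998) before Brennan (28 Apr 1995).
Among Takahashi and Ferreira, by date of arrival in the capital (later first) (reversed rule for this group): Takahashi (2001-10-19) before Ferreira (1999-08-03).
Marino and Tanaka are each Dean of a regional group, so the next rule applies.
Marino and Tanaka both have date of presenting credentials 9 Aug 1998, so the next rule applies.
Among Marino and Tanaka, by date of arrival in the capital (later first) (reversed rule for this group): Marino (2018-09-26) before Tanaka (2015-07-28).
Order: Lindqvist, Reyes, Novak, Takahashi, Ferreira, Brennan, Marino, Tanaka. So position 8.

8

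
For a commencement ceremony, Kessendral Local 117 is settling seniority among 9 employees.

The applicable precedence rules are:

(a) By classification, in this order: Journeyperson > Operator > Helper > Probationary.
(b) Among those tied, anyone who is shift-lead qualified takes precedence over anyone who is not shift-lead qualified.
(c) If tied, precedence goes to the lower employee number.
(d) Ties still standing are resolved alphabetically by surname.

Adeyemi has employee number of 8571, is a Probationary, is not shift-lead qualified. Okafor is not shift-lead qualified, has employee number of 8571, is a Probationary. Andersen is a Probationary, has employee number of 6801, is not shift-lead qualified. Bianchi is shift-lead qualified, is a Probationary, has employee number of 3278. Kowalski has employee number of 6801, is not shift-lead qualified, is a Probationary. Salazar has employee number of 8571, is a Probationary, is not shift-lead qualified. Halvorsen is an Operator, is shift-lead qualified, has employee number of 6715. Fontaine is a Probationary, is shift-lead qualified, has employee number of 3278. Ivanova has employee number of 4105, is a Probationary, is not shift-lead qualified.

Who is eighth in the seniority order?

By classification: Halvorsen (Operator); then Bianchi, Fontaine, Ivanova, Andersen, Kowalski, Adeyemi, Okafor and Salazar (Probationary).
Among Bianchi, Fontaine, Ivanova, Andersen, Kowalski, Adeyemi, Okafor and Salazar, shift-lead qualified before not shift-lead qualified: Bianchi and Fontaine (shift-lead qualified) before Ivanova, Andersen, Kowalski, Adeyemi, Okafor and Salazar (not shift-lead qualified).
Bianchi and Fontaine both have employee number 3278, so the next rule applies.
Among Bianchi and Fontaine, alphabetically by surname: Bianchi before Fontaine.
Among Ivanova, Andersen, Kowalski, Adeyemi, Okafor and Salazar, by employee number (lower first): Ivanova (4105) before Andersen and Kowalski (6801) before Adeyemi, Okafor and Salazar (8571).
Among Andersen and Kowalski, alphabetically by surname: Andersen before Kowalski.
Among Adeyemi, Okafor and Salazar, alphabetically by surname: Adeyemi before Okafor before Salazar.
Order: Halvorsen, Bianchi, Fontaine, Ivanova, Andersen, Kowalski, Adeyemi, Okafor, Salazar.

Okafor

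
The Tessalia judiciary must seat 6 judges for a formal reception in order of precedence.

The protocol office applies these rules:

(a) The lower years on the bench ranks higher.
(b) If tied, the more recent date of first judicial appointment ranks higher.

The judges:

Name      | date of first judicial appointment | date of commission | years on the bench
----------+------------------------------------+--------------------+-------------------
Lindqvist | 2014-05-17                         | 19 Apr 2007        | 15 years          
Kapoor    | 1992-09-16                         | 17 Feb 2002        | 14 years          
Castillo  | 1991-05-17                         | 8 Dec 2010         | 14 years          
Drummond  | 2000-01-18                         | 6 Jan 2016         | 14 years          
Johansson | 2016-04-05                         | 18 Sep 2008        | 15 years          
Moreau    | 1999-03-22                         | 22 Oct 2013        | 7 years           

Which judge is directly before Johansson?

Castillo

By years on the bench (lower first): Moreau (7 years); then Drummond, Kapoor and Castillo (each 14 years); then Johansson and Lindqvist (both 15 years).
Among Drummond, Kapoor and Castillo, by date of first judicial appointment (later first): Drummond (2000-01-18) before Kapoor (1992-09-16) before Castillo (1991-05-17).
Among Johansson and Lindqvist, by date of first judicial appointment (later first): Johansson (2016-04-05) before Lindqvist (2014-05-17).
Order: Moreau, Drummond, Kapoor, Castillo, Johansson, Lindqvist.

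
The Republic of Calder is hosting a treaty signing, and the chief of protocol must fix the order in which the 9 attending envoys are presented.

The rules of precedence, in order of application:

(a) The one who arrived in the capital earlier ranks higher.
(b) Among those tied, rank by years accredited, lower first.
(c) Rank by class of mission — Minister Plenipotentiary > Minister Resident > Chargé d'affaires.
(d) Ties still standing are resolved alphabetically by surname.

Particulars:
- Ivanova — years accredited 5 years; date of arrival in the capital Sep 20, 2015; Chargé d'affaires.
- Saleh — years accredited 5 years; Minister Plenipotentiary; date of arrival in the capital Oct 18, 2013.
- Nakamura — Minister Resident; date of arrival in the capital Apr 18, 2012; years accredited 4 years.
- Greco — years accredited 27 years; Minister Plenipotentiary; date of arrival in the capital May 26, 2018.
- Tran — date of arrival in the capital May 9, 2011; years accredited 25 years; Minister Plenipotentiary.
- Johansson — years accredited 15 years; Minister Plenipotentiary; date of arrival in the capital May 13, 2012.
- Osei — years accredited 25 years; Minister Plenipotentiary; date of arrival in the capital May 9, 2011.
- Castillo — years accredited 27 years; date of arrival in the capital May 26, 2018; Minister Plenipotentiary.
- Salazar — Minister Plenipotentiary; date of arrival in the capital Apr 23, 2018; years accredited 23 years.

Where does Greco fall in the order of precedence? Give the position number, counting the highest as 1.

9

By date of arrival in the capital (earlier first): Osei and Tran (both May 9, 2011); then Nakamura (Apr 18, 2012); then Johansson (May 13, 2012); then Saleh (Oct 18, 2013); then Ivanova (Sep 20, 2015); then Salazar (Apr 23, 2018); then Castillo and Greco (both May 26, 2018).
Osei and Tran both have years accredited 25 years, so the next rule applies.
Osei and Tran are each Minister Plenipotentiary, so the next rule applies.
Among Osei and Tran, alphabetically by surname: Osei before Tran.
Castillo and Greco both have years accredited 27 years, so the next rule applies.
Castillo and Greco are each Minister Plenipotentiary, so the next rule applies.
Among Castillo and Greco, alphabetically by surname: Castillo before Greco.
Order: Osei, Tran, Nakamura, Johansson, Saleh, Ivanova, Salazar, Castillo, Greco. So position 9.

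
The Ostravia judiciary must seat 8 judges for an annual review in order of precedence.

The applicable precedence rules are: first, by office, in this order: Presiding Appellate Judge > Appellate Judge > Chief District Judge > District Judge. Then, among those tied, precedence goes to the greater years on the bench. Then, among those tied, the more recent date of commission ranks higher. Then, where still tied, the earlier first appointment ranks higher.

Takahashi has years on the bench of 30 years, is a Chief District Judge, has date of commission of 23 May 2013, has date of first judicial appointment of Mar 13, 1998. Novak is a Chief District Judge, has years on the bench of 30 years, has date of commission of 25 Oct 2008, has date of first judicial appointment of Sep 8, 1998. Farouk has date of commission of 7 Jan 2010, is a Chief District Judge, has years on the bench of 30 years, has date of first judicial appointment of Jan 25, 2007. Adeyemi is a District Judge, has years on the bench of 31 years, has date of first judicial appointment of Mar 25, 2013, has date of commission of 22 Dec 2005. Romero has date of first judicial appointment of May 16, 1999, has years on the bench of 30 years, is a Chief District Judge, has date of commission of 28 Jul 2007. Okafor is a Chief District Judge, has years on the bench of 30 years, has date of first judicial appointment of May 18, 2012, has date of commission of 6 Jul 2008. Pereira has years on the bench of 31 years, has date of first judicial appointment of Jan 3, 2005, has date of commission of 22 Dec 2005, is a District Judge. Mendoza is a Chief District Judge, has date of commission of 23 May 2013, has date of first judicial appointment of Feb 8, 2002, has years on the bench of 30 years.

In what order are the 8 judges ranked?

By office: Takahashi, Mendoza, Farouk, Novak, Okafor and Romero (Chief District Judge); then Pereira and Adeyemi (District Judge).
Takahashi, Mendoza, Farouk, Novak, Okafor and Romero all have years on the bench 30 years, so the next rule applies.
Among Takahashi, Mendoza, Farouk, Novak, Okafor and Romero, by date of commission (later first): Takahashi and Mendoza (23 May 2013) before Farouk (7 Jan 2010) before Novak (25 Oct 2008) before Okafor (6 Jul 2008) before Romero (28 Jul 2007).
Among Takahashi and Mendoza, by date of first judicial appointment (earlier first): Takahashi (Mar 13, 1998) before Mendoza (Feb 8, 2002).
Pereira and Adeyemi both have years on the bench 31 years, so the next rule applies.
Pereira and Adeyemi both have date of commission 22 Dec 2005, so the next rule applies.
Among Pereira and Adeyemi, by date of first judicial appointment (earlier first): Pereira (Jan 3, 2005) before Adeyemi (Mar 25, 2013).
Full order: Takahashi, Mendoza, Farouk, Novak, Okafor, Romero, Pereira, Adeyemi.

Takahashi, Mendoza, Farouk, Novak, Okafor, Romero, Pereira, Adeyemi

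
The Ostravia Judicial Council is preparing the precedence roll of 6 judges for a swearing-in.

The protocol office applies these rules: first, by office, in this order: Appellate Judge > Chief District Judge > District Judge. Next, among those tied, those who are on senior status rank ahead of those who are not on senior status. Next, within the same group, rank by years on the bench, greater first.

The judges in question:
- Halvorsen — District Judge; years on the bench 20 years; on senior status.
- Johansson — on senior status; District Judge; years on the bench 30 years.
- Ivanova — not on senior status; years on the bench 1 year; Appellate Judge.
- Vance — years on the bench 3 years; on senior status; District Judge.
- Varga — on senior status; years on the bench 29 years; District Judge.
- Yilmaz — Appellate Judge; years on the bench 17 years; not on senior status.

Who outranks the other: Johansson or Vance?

By office: Yilmaz and Ivanova (Appellate Judge); then Johansson, Varga, Halvorsen and Vance (District Judge).
Yilmaz and Ivanova are each not on senior status, so the next rule applies.
Among Yilmaz and Ivanova, by years on the bench (higher first): Yilmaz (17 years) before Ivanova (1 year).
Johansson, Varga, Halvorsen and Vance are each on senior status, so the next rule applies.
Among Johansson, Varga, Halvorsen and Vance, by years on the bench (higher first): Johansson (30 years) before Varga (29 years) before Halvorsen (20 years) before Vance (3 years).
So Johansson takes precedence.

Johansson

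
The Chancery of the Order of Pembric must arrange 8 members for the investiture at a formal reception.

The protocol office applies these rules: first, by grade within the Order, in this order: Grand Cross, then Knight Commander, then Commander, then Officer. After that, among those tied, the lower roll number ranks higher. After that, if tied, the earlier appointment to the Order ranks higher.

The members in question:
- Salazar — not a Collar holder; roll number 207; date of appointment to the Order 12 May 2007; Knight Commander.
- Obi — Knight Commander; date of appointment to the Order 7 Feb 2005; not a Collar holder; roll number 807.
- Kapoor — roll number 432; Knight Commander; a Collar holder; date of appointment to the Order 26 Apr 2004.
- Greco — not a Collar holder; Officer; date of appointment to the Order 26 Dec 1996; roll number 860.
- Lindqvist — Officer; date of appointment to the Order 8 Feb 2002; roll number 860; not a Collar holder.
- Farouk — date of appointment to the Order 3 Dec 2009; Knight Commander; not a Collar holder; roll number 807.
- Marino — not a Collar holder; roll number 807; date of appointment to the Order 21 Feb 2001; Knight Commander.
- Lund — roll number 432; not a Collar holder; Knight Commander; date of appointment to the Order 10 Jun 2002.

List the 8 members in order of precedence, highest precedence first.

By grade within the Order: Salazar, Lund, Kapoor, Marino, Obi and Farouk (Knight Commander); then Greco and Lindqvist (Officer).
Among Salazar, Lund, Kapoor, Marino, Obi and Farouk, by roll number (lower first): Salazar (207) before Lund and Kapoor (432) before Marino, Obi and Farouk (807).
Among Lund and Kapoor, by date of appointment to the Order (earlier first): Lund (10 Jun 2002) before Kapoor (26 Apr 2004).
Among Marino, Obi and Farouk, by date of appointment to the Order (earlier first): Marino (21 Feb 2001) before Obi (7 Feb 2005) before Farouk (3 Dec 2009).
Greco and Lindqvist both have roll number 860, so the next rule applies.
Among Greco and Lindqvist, by date of appointment to the Order (earlier first): Greco (26 Dec 1996) before Lindqvist (8 Feb 2002).
Full order: Salazar, Lund, Kapoor, Marino, Obi, Farouk, Greco, Lindqvist.

Salazar, Lund, Kapoor, Marino, Obi, Farouk, Greco, Lindqvist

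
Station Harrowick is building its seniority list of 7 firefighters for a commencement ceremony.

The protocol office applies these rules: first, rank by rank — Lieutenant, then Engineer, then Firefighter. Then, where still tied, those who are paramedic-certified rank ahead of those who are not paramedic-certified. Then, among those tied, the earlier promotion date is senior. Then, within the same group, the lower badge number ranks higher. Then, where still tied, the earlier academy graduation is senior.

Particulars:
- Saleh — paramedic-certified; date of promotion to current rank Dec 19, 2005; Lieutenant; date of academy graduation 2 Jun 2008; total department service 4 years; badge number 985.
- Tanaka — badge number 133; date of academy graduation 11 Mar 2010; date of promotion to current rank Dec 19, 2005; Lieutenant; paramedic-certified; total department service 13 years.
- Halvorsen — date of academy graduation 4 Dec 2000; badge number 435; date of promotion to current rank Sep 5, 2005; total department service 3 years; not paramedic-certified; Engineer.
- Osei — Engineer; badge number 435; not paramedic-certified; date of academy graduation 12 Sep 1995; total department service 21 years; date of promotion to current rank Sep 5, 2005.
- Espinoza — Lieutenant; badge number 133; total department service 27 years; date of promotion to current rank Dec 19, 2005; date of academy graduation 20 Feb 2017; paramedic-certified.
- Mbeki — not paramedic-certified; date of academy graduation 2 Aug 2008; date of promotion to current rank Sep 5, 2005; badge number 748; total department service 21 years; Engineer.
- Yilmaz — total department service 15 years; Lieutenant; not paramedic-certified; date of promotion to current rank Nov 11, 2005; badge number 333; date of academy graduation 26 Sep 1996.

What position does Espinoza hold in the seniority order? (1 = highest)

By rank: Tanaka, Espinoza, Saleh and Yilmaz (Lieutenant); then Osei, Halvorsen and Mbeki (Engineer).
Among Tanaka, Espinoza, Saleh and Yilmaz, paramedic-certified before not paramedic-certified: Tanaka, Espinoza and Saleh (paramedic-certified) before Yilmaz (not paramedic-certified).
Tanaka, Espinoza and Saleh all have date of promotion to current rank Dec 19, 2005, so the next rule applies.
Among Tanaka, Espinoza and Saleh, by badge number (lower first): Tanaka and Espinoza (133) before Saleh (985).
Among Tanaka and Espinoza, by date of academy graduation (earlier first): Tanaka (11 Mar 2010) before Espinoza (20 Feb 2017).
Osei, Halvorsen and Mbeki are each not paramedic-certified, so the next rule applies.
Osei, Halvorsen and Mbeki all have date of promotion to current rank Sep 5, 2005, so the next rule applies.
Among Osei, Halvorsen and Mbeki, by badge number (lower first): Osei and Halvorsen (435) before Mbeki (748).
Among Osei and Halvorsen, by date of academy graduation (earlier first): Osei (12 Sep 1995) before Halvorsen (4 Dec 2000).
Order: Tanaka, Espinoza, Saleh, Yilmaz, Osei, Halvorsen, Mbeki. So position 2.

2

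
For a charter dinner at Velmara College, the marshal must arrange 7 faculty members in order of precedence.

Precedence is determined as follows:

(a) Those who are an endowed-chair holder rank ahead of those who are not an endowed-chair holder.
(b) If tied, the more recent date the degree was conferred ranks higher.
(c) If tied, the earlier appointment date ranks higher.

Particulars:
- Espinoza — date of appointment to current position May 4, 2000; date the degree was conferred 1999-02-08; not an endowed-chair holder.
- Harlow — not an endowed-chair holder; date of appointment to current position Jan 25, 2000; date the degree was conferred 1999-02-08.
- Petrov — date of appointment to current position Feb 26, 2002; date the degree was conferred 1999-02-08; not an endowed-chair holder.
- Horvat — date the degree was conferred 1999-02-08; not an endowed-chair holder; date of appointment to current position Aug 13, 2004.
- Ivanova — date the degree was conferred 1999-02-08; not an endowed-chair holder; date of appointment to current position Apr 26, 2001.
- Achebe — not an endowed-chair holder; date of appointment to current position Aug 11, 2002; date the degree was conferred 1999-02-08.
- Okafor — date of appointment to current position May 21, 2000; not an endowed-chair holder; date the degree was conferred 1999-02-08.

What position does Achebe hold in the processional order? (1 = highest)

6

By the first rule: Harlow, Espinoza, Okafor, Ivanova, Petrov, Achebe and Horvat (each not an endowed-chair holder).
Harlow, Espinoza, Okafor, Ivanova, Petrov, Achebe and Horvat all have date the degree was conferred 1999-02-08, so the next rule applies.
Among Harlow, Espinoza, Okafor, Ivanova, Petrov, Achebe and Horvat, by date of appointment to current position (earlier first): Harlow (Jan 25, 2000) before Espinoza (May 4, 2000) before Okafor (May 21, 2000) before Ivanova (Apr 26, 2001) before Petrov (Feb 26, 2002) before Achebe (Aug 11, 2002) before Horvat (Aug 13, 2004).
Order: Harlow, Espinoza, Okafor, Ivanova, Petrov, Achebe, Horvat. So position 6.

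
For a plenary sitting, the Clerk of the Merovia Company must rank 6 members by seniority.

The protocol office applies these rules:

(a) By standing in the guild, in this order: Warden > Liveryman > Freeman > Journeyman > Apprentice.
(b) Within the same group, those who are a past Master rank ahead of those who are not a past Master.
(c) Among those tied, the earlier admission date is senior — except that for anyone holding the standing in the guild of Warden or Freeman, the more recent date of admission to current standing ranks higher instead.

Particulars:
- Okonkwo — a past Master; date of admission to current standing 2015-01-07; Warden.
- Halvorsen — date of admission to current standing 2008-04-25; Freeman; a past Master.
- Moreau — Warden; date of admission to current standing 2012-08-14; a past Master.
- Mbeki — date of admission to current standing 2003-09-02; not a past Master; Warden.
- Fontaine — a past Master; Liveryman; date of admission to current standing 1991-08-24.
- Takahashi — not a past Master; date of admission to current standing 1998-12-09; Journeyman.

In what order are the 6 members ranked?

Okonkwo, Moreau, Mbeki, Fontaine, Halvorsen, Takahashi

By standing in the guild: Okonkwo, Moreau and Mbeki (Warden); then Fontaine (Liveryman); then Halvorsen (Freeman); then Takahashi (Journeyman).
Among Okonkwo, Moreau and Mbeki, a past Master before not a past Master: Okonkwo and Moreau (a past Master) before Mbeki (not a past Master).
Among Okonkwo and Moreau, by date of admission to current standing (later first) (reversed rule for this group): Okonkwo (2015-01-07) before Moreau (2012-08-14).
Full order: Okonkwo, Moreau, Mbeki, Fontaine, Halvorsen, Takahashi.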